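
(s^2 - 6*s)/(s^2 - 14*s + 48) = s/(s - 8)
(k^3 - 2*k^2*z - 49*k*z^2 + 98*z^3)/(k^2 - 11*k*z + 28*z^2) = (-k^2 - 5*k*z + 14*z^2)/(-k + 4*z)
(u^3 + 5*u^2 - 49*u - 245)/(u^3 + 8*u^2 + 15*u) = (u^2 - 49)/(u*(u + 3))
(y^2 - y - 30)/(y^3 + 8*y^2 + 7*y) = (y^2 - y - 30)/(y*(y^2 + 8*y + 7))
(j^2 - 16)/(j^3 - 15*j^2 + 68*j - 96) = (j + 4)/(j^2 - 11*j + 24)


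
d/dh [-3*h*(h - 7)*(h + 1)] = -9*h^2 + 36*h + 21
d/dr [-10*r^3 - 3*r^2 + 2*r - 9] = -30*r^2 - 6*r + 2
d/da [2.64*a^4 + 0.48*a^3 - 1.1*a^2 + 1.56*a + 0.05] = 10.56*a^3 + 1.44*a^2 - 2.2*a + 1.56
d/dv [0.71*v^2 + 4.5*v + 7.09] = 1.42*v + 4.5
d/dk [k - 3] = 1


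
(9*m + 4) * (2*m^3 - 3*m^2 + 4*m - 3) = 18*m^4 - 19*m^3 + 24*m^2 - 11*m - 12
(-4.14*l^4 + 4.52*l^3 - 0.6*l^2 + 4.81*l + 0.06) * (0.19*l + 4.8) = -0.7866*l^5 - 19.0132*l^4 + 21.582*l^3 - 1.9661*l^2 + 23.0994*l + 0.288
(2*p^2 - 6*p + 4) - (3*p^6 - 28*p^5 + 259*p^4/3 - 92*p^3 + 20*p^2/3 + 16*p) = -3*p^6 + 28*p^5 - 259*p^4/3 + 92*p^3 - 14*p^2/3 - 22*p + 4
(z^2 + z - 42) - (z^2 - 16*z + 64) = 17*z - 106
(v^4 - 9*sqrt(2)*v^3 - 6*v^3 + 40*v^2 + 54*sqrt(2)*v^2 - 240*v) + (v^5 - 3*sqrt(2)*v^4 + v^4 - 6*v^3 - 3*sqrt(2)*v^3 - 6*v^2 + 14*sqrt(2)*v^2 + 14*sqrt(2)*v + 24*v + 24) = v^5 - 3*sqrt(2)*v^4 + 2*v^4 - 12*sqrt(2)*v^3 - 12*v^3 + 34*v^2 + 68*sqrt(2)*v^2 - 216*v + 14*sqrt(2)*v + 24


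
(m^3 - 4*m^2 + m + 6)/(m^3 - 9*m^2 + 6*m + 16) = (m - 3)/(m - 8)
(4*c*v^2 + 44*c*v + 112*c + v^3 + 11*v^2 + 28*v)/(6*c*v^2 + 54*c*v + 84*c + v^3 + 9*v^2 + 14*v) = (4*c*v + 16*c + v^2 + 4*v)/(6*c*v + 12*c + v^2 + 2*v)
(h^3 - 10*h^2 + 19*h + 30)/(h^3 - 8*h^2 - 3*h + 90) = (h + 1)/(h + 3)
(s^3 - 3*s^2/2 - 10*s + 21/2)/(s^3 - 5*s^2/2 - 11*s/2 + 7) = (s + 3)/(s + 2)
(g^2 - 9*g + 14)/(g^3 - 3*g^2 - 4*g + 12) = (g - 7)/(g^2 - g - 6)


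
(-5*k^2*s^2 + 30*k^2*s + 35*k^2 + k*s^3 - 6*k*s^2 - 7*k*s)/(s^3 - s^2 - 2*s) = k*(-5*k*s + 35*k + s^2 - 7*s)/(s*(s - 2))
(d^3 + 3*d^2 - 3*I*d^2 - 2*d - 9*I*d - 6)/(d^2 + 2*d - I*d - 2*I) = (d^2 + d*(3 - 2*I) - 6*I)/(d + 2)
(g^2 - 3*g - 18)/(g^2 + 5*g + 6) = (g - 6)/(g + 2)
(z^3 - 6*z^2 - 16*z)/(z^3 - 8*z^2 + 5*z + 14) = z*(z^2 - 6*z - 16)/(z^3 - 8*z^2 + 5*z + 14)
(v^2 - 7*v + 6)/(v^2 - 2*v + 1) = (v - 6)/(v - 1)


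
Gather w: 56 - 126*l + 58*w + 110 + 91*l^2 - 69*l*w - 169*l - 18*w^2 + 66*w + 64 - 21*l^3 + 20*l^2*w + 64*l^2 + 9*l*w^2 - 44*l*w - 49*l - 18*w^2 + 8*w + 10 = -21*l^3 + 155*l^2 - 344*l + w^2*(9*l - 36) + w*(20*l^2 - 113*l + 132) + 240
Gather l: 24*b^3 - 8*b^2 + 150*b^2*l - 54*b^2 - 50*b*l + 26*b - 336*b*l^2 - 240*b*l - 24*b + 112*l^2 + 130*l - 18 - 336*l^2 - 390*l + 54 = 24*b^3 - 62*b^2 + 2*b + l^2*(-336*b - 224) + l*(150*b^2 - 290*b - 260) + 36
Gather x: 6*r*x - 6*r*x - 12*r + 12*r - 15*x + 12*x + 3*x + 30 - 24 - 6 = 0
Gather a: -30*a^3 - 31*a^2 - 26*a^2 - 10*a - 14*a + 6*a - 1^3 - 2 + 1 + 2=-30*a^3 - 57*a^2 - 18*a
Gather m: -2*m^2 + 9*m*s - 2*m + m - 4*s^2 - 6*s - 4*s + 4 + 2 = -2*m^2 + m*(9*s - 1) - 4*s^2 - 10*s + 6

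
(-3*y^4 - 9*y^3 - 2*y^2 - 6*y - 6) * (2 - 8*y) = 24*y^5 + 66*y^4 - 2*y^3 + 44*y^2 + 36*y - 12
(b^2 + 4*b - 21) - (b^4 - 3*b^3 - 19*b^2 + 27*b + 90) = -b^4 + 3*b^3 + 20*b^2 - 23*b - 111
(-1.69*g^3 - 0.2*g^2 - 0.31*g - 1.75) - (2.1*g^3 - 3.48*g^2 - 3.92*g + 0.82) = -3.79*g^3 + 3.28*g^2 + 3.61*g - 2.57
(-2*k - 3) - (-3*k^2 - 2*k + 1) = 3*k^2 - 4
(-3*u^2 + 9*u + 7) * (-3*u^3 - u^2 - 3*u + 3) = 9*u^5 - 24*u^4 - 21*u^3 - 43*u^2 + 6*u + 21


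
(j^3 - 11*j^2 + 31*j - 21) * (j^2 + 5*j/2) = j^5 - 17*j^4/2 + 7*j^3/2 + 113*j^2/2 - 105*j/2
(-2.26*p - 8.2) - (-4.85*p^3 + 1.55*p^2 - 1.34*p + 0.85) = 4.85*p^3 - 1.55*p^2 - 0.92*p - 9.05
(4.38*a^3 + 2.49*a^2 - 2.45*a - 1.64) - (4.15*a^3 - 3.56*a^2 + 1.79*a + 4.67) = 0.23*a^3 + 6.05*a^2 - 4.24*a - 6.31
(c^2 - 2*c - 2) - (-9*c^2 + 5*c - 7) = 10*c^2 - 7*c + 5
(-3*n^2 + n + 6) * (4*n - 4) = -12*n^3 + 16*n^2 + 20*n - 24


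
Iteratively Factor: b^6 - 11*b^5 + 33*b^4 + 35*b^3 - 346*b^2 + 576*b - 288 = (b - 3)*(b^5 - 8*b^4 + 9*b^3 + 62*b^2 - 160*b + 96) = (b - 4)*(b - 3)*(b^4 - 4*b^3 - 7*b^2 + 34*b - 24) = (b - 4)*(b - 3)*(b - 1)*(b^3 - 3*b^2 - 10*b + 24) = (b - 4)*(b - 3)*(b - 2)*(b - 1)*(b^2 - b - 12) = (b - 4)*(b - 3)*(b - 2)*(b - 1)*(b + 3)*(b - 4)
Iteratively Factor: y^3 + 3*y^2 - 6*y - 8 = (y + 1)*(y^2 + 2*y - 8) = (y - 2)*(y + 1)*(y + 4)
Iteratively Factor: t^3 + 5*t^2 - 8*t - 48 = (t - 3)*(t^2 + 8*t + 16) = (t - 3)*(t + 4)*(t + 4)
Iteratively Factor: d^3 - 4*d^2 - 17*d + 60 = (d - 5)*(d^2 + d - 12) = (d - 5)*(d + 4)*(d - 3)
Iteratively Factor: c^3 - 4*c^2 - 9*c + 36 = (c - 4)*(c^2 - 9) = (c - 4)*(c - 3)*(c + 3)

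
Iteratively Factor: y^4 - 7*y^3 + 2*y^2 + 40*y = (y + 2)*(y^3 - 9*y^2 + 20*y) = (y - 4)*(y + 2)*(y^2 - 5*y) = y*(y - 4)*(y + 2)*(y - 5)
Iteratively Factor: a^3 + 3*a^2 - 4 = (a - 1)*(a^2 + 4*a + 4) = (a - 1)*(a + 2)*(a + 2)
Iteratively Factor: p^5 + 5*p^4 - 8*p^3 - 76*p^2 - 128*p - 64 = (p + 2)*(p^4 + 3*p^3 - 14*p^2 - 48*p - 32) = (p + 2)*(p + 4)*(p^3 - p^2 - 10*p - 8) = (p + 1)*(p + 2)*(p + 4)*(p^2 - 2*p - 8) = (p - 4)*(p + 1)*(p + 2)*(p + 4)*(p + 2)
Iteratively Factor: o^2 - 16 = (o - 4)*(o + 4)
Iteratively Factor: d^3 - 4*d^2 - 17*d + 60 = (d - 5)*(d^2 + d - 12) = (d - 5)*(d + 4)*(d - 3)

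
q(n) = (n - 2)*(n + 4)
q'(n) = 2*n + 2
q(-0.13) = -8.24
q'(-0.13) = 1.74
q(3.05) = 7.40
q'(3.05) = 8.10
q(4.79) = 24.52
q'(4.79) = 11.58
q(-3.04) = -4.84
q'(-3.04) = -4.08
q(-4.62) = 4.10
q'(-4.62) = -7.24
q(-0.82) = -8.97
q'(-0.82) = 0.36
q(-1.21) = -8.96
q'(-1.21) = -0.42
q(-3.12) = -4.51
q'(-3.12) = -4.24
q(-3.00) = -5.00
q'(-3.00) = -4.00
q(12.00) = 160.00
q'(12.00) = 26.00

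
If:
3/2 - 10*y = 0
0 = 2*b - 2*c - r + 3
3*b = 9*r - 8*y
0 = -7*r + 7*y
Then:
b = 1/20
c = 59/40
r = 3/20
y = 3/20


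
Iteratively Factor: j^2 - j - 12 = (j + 3)*(j - 4)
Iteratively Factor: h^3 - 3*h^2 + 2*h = (h - 1)*(h^2 - 2*h) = (h - 2)*(h - 1)*(h)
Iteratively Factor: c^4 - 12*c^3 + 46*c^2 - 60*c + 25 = (c - 5)*(c^3 - 7*c^2 + 11*c - 5) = (c - 5)^2*(c^2 - 2*c + 1) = (c - 5)^2*(c - 1)*(c - 1)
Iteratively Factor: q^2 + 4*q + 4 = (q + 2)*(q + 2)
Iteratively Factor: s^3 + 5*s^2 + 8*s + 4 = (s + 1)*(s^2 + 4*s + 4) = (s + 1)*(s + 2)*(s + 2)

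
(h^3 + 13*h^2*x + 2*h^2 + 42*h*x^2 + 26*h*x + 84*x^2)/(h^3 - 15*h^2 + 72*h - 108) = (h^3 + 13*h^2*x + 2*h^2 + 42*h*x^2 + 26*h*x + 84*x^2)/(h^3 - 15*h^2 + 72*h - 108)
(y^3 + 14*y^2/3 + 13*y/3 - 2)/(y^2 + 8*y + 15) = (3*y^2 + 5*y - 2)/(3*(y + 5))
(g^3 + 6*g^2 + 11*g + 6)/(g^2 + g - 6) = (g^2 + 3*g + 2)/(g - 2)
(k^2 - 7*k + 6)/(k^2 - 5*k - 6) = (k - 1)/(k + 1)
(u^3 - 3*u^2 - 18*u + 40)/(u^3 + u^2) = (u^3 - 3*u^2 - 18*u + 40)/(u^2*(u + 1))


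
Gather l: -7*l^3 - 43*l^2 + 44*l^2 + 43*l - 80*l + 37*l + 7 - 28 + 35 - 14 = -7*l^3 + l^2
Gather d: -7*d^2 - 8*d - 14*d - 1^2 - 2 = -7*d^2 - 22*d - 3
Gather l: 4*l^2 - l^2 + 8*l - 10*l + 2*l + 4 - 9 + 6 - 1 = 3*l^2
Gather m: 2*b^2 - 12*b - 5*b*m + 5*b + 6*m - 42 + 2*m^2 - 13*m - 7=2*b^2 - 7*b + 2*m^2 + m*(-5*b - 7) - 49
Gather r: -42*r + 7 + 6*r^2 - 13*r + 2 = 6*r^2 - 55*r + 9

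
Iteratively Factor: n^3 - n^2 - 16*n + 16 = (n - 4)*(n^2 + 3*n - 4) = (n - 4)*(n + 4)*(n - 1)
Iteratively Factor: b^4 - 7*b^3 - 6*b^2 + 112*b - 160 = (b - 2)*(b^3 - 5*b^2 - 16*b + 80) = (b - 4)*(b - 2)*(b^2 - b - 20) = (b - 4)*(b - 2)*(b + 4)*(b - 5)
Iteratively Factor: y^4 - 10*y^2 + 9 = (y - 3)*(y^3 + 3*y^2 - y - 3) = (y - 3)*(y + 3)*(y^2 - 1) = (y - 3)*(y - 1)*(y + 3)*(y + 1)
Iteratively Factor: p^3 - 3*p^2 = (p)*(p^2 - 3*p) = p^2*(p - 3)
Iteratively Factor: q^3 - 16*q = (q - 4)*(q^2 + 4*q) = q*(q - 4)*(q + 4)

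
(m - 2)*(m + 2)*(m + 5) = m^3 + 5*m^2 - 4*m - 20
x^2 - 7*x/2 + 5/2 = (x - 5/2)*(x - 1)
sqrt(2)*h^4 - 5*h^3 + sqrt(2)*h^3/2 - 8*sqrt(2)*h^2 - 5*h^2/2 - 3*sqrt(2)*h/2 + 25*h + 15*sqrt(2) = (h - 2)*(h + 5/2)*(h - 3*sqrt(2))*(sqrt(2)*h + 1)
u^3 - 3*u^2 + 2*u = u*(u - 2)*(u - 1)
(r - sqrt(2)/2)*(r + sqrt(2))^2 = r^3 + 3*sqrt(2)*r^2/2 - sqrt(2)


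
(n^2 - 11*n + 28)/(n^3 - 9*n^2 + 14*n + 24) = (n - 7)/(n^2 - 5*n - 6)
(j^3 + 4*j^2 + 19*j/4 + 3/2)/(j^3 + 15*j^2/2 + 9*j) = (j^2 + 5*j/2 + 1)/(j*(j + 6))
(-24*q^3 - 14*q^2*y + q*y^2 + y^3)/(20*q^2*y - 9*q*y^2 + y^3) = (6*q^2 + 5*q*y + y^2)/(y*(-5*q + y))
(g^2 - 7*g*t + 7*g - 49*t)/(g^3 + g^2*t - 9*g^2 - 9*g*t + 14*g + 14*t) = (g^2 - 7*g*t + 7*g - 49*t)/(g^3 + g^2*t - 9*g^2 - 9*g*t + 14*g + 14*t)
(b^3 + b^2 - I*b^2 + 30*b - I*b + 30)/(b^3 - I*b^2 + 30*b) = (b + 1)/b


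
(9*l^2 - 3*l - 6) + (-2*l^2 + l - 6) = 7*l^2 - 2*l - 12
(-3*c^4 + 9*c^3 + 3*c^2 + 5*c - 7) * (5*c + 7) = -15*c^5 + 24*c^4 + 78*c^3 + 46*c^2 - 49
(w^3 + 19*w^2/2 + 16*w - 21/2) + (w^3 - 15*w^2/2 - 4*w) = 2*w^3 + 2*w^2 + 12*w - 21/2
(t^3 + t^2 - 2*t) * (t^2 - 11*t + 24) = t^5 - 10*t^4 + 11*t^3 + 46*t^2 - 48*t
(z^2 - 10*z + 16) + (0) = z^2 - 10*z + 16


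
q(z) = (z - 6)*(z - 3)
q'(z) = 2*z - 9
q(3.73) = -1.66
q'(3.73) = -1.54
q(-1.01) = 28.11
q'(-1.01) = -11.02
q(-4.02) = 70.34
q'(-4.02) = -17.04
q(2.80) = 0.64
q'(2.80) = -3.40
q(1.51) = 6.69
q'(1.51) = -5.98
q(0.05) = 17.55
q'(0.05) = -8.90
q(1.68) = 5.70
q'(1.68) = -5.64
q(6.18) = 0.57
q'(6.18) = 3.36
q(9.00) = 18.00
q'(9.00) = 9.00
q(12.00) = 54.00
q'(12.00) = 15.00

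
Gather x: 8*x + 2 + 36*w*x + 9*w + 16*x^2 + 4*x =9*w + 16*x^2 + x*(36*w + 12) + 2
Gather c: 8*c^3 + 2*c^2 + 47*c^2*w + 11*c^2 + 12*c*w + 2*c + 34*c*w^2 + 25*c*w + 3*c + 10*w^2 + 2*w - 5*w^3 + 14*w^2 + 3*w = 8*c^3 + c^2*(47*w + 13) + c*(34*w^2 + 37*w + 5) - 5*w^3 + 24*w^2 + 5*w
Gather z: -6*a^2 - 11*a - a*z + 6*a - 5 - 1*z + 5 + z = -6*a^2 - a*z - 5*a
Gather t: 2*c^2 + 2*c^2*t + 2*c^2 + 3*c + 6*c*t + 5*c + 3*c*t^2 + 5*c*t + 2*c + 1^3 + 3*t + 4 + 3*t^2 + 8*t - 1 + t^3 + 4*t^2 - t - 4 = 4*c^2 + 10*c + t^3 + t^2*(3*c + 7) + t*(2*c^2 + 11*c + 10)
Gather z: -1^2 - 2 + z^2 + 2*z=z^2 + 2*z - 3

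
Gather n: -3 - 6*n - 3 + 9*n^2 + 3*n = 9*n^2 - 3*n - 6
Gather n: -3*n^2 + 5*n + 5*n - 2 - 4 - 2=-3*n^2 + 10*n - 8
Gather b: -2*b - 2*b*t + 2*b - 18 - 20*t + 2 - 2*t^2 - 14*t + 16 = -2*b*t - 2*t^2 - 34*t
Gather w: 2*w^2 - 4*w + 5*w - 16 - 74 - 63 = 2*w^2 + w - 153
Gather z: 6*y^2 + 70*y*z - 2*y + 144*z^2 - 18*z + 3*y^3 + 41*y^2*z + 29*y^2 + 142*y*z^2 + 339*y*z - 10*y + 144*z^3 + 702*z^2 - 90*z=3*y^3 + 35*y^2 - 12*y + 144*z^3 + z^2*(142*y + 846) + z*(41*y^2 + 409*y - 108)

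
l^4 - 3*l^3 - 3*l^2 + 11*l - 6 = (l - 3)*(l - 1)^2*(l + 2)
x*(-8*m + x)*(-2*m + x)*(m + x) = 16*m^3*x + 6*m^2*x^2 - 9*m*x^3 + x^4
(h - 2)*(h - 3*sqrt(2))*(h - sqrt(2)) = h^3 - 4*sqrt(2)*h^2 - 2*h^2 + 6*h + 8*sqrt(2)*h - 12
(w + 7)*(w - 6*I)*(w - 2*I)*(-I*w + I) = -I*w^4 - 8*w^3 - 6*I*w^3 - 48*w^2 + 19*I*w^2 + 56*w + 72*I*w - 84*I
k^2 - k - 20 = (k - 5)*(k + 4)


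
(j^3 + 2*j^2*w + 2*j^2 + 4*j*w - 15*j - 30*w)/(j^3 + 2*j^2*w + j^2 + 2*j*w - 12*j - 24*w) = (j + 5)/(j + 4)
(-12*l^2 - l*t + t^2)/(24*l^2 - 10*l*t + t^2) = (3*l + t)/(-6*l + t)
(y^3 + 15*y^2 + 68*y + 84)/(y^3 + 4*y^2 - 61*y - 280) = (y^2 + 8*y + 12)/(y^2 - 3*y - 40)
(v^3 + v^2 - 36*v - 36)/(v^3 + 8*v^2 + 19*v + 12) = (v^2 - 36)/(v^2 + 7*v + 12)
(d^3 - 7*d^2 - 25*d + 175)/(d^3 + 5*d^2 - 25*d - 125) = (d - 7)/(d + 5)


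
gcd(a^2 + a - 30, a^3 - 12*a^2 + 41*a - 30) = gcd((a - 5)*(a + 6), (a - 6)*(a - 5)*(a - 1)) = a - 5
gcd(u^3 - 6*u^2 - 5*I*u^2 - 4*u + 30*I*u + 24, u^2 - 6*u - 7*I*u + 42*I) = u - 6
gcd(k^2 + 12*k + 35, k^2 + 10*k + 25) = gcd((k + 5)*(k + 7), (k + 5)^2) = k + 5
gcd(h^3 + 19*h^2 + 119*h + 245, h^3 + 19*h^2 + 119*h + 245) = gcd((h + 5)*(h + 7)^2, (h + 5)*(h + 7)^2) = h^3 + 19*h^2 + 119*h + 245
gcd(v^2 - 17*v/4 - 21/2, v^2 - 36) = v - 6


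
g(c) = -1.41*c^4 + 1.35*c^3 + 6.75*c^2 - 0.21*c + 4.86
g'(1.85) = 2.92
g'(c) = -5.64*c^3 + 4.05*c^2 + 13.5*c - 0.21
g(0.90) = 10.20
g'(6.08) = -1036.04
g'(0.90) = 11.11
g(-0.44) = 6.09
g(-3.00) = -84.42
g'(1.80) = 4.32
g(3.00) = -12.78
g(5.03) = -556.20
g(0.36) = 5.70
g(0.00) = 4.86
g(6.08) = -1370.26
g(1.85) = 19.61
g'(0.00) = -0.21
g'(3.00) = -75.54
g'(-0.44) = -4.89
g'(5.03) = -547.60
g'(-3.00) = 148.02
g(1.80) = 19.42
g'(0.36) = 4.91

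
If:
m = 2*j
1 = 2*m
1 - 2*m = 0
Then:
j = 1/4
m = 1/2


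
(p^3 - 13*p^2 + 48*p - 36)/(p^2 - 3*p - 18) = (p^2 - 7*p + 6)/(p + 3)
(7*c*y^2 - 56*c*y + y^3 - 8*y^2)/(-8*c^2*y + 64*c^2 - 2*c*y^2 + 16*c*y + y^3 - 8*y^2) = y*(7*c + y)/(-8*c^2 - 2*c*y + y^2)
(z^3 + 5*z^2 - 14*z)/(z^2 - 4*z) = (z^2 + 5*z - 14)/(z - 4)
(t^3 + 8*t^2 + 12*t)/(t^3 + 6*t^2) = (t + 2)/t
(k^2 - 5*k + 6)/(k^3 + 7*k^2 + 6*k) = (k^2 - 5*k + 6)/(k*(k^2 + 7*k + 6))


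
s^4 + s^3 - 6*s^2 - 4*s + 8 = (s - 2)*(s - 1)*(s + 2)^2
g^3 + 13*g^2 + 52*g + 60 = (g + 2)*(g + 5)*(g + 6)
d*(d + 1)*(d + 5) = d^3 + 6*d^2 + 5*d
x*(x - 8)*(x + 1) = x^3 - 7*x^2 - 8*x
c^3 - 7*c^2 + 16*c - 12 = (c - 3)*(c - 2)^2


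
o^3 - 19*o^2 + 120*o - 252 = (o - 7)*(o - 6)^2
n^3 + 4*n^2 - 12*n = n*(n - 2)*(n + 6)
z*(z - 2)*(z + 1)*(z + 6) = z^4 + 5*z^3 - 8*z^2 - 12*z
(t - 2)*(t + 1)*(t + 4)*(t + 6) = t^4 + 9*t^3 + 12*t^2 - 44*t - 48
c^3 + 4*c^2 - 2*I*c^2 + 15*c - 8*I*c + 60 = (c + 4)*(c - 5*I)*(c + 3*I)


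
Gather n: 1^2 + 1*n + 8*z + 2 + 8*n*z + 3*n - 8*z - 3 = n*(8*z + 4)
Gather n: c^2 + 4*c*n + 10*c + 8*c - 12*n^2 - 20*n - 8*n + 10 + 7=c^2 + 18*c - 12*n^2 + n*(4*c - 28) + 17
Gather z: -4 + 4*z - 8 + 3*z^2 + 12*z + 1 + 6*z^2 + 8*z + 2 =9*z^2 + 24*z - 9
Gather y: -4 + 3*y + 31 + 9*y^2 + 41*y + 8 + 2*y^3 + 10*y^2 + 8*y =2*y^3 + 19*y^2 + 52*y + 35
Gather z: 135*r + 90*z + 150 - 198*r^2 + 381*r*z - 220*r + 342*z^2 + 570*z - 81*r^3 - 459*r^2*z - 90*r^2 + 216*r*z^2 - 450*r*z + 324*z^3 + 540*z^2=-81*r^3 - 288*r^2 - 85*r + 324*z^3 + z^2*(216*r + 882) + z*(-459*r^2 - 69*r + 660) + 150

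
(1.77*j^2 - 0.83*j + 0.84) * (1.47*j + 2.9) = 2.6019*j^3 + 3.9129*j^2 - 1.1722*j + 2.436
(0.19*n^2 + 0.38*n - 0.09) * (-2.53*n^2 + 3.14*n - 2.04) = -0.4807*n^4 - 0.3648*n^3 + 1.0333*n^2 - 1.0578*n + 0.1836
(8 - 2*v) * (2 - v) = 2*v^2 - 12*v + 16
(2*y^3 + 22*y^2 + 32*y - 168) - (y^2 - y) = 2*y^3 + 21*y^2 + 33*y - 168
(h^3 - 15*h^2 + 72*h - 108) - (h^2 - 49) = h^3 - 16*h^2 + 72*h - 59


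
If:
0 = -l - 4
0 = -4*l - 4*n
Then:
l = -4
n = 4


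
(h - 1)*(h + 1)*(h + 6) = h^3 + 6*h^2 - h - 6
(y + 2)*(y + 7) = y^2 + 9*y + 14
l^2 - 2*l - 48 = (l - 8)*(l + 6)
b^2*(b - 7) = b^3 - 7*b^2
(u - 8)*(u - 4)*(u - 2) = u^3 - 14*u^2 + 56*u - 64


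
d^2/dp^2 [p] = 0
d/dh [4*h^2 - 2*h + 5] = 8*h - 2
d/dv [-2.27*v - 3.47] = -2.27000000000000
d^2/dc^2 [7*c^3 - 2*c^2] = 42*c - 4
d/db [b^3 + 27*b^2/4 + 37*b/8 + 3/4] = 3*b^2 + 27*b/2 + 37/8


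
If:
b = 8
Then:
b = 8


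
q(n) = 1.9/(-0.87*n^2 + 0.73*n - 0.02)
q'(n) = 1.9*(1.74*n - 0.73)/(-0.87*n^2 + 0.73*n - 0.02)^2 = (3.306*n - 1.387)/(0.87*n^2 - 0.73*n + 0.02)^2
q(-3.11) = -0.18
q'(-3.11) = -0.10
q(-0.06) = -28.39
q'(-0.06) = -353.88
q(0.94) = -18.53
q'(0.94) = 163.67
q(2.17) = -0.75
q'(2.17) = 0.90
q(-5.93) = -0.05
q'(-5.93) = -0.02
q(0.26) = 17.12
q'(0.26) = -42.82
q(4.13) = -0.16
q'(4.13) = 0.09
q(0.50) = 14.90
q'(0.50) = 16.36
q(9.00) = -0.03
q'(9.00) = 0.01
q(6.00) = -0.07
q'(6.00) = 0.03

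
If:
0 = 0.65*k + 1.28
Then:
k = -1.97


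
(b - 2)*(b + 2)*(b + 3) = b^3 + 3*b^2 - 4*b - 12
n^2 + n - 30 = (n - 5)*(n + 6)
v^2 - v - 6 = (v - 3)*(v + 2)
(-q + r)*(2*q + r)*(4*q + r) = -8*q^3 + 2*q^2*r + 5*q*r^2 + r^3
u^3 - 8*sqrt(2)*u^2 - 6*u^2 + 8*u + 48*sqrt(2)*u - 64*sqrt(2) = (u - 4)*(u - 2)*(u - 8*sqrt(2))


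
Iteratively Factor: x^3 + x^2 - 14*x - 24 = (x + 3)*(x^2 - 2*x - 8) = (x - 4)*(x + 3)*(x + 2)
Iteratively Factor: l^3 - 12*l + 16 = (l + 4)*(l^2 - 4*l + 4) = (l - 2)*(l + 4)*(l - 2)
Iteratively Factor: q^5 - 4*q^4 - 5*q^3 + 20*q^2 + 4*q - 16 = (q - 2)*(q^4 - 2*q^3 - 9*q^2 + 2*q + 8) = (q - 2)*(q - 1)*(q^3 - q^2 - 10*q - 8) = (q - 2)*(q - 1)*(q + 2)*(q^2 - 3*q - 4) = (q - 2)*(q - 1)*(q + 1)*(q + 2)*(q - 4)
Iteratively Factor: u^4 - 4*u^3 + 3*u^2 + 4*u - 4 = (u - 2)*(u^3 - 2*u^2 - u + 2) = (u - 2)^2*(u^2 - 1) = (u - 2)^2*(u + 1)*(u - 1)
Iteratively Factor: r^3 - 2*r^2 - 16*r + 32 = (r + 4)*(r^2 - 6*r + 8) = (r - 4)*(r + 4)*(r - 2)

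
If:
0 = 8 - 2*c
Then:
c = 4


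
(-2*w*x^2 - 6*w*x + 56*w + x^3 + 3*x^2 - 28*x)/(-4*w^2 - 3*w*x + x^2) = (2*w*x^2 + 6*w*x - 56*w - x^3 - 3*x^2 + 28*x)/(4*w^2 + 3*w*x - x^2)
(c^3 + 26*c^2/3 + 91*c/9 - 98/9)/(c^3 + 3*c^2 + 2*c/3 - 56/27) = 3*(c + 7)/(3*c + 4)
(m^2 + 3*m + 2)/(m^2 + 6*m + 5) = (m + 2)/(m + 5)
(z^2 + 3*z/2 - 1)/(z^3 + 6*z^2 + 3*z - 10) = (z - 1/2)/(z^2 + 4*z - 5)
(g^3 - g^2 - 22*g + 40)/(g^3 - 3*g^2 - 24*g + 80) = (g - 2)/(g - 4)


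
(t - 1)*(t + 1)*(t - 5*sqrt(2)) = t^3 - 5*sqrt(2)*t^2 - t + 5*sqrt(2)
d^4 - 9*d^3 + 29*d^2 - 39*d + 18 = (d - 3)^2*(d - 2)*(d - 1)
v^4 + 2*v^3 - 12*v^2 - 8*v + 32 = (v - 2)^2*(v + 2)*(v + 4)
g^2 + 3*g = g*(g + 3)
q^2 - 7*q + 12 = (q - 4)*(q - 3)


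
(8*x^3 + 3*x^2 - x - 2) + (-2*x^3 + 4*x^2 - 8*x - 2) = 6*x^3 + 7*x^2 - 9*x - 4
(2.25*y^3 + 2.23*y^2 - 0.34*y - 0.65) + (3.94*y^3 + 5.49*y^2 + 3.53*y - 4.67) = 6.19*y^3 + 7.72*y^2 + 3.19*y - 5.32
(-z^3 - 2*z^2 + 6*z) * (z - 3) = -z^4 + z^3 + 12*z^2 - 18*z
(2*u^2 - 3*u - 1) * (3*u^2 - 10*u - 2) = 6*u^4 - 29*u^3 + 23*u^2 + 16*u + 2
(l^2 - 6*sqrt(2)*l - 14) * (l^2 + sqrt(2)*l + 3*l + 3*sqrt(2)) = l^4 - 5*sqrt(2)*l^3 + 3*l^3 - 26*l^2 - 15*sqrt(2)*l^2 - 78*l - 14*sqrt(2)*l - 42*sqrt(2)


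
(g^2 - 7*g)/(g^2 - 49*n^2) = g*(g - 7)/(g^2 - 49*n^2)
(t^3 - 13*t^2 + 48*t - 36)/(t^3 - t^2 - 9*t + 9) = (t^2 - 12*t + 36)/(t^2 - 9)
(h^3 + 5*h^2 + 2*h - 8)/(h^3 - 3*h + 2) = (h + 4)/(h - 1)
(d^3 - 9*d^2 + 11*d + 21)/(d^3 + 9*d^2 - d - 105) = (d^2 - 6*d - 7)/(d^2 + 12*d + 35)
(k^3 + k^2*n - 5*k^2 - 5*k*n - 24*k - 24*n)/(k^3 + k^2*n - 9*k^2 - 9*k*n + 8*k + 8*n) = (k + 3)/(k - 1)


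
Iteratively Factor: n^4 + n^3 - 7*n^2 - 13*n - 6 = (n + 2)*(n^3 - n^2 - 5*n - 3) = (n + 1)*(n + 2)*(n^2 - 2*n - 3) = (n + 1)^2*(n + 2)*(n - 3)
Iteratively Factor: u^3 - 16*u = (u - 4)*(u^2 + 4*u) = (u - 4)*(u + 4)*(u)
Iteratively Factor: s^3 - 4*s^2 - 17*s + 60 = (s - 3)*(s^2 - s - 20) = (s - 5)*(s - 3)*(s + 4)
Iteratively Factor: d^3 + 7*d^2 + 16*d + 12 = (d + 2)*(d^2 + 5*d + 6) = (d + 2)^2*(d + 3)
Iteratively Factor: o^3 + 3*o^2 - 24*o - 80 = (o - 5)*(o^2 + 8*o + 16) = (o - 5)*(o + 4)*(o + 4)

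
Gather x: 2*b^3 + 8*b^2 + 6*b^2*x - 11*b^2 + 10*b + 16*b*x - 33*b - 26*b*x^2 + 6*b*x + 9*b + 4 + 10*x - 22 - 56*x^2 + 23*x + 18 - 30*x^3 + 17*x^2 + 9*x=2*b^3 - 3*b^2 - 14*b - 30*x^3 + x^2*(-26*b - 39) + x*(6*b^2 + 22*b + 42)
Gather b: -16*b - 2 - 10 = -16*b - 12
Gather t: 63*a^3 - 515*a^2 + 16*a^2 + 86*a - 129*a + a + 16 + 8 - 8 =63*a^3 - 499*a^2 - 42*a + 16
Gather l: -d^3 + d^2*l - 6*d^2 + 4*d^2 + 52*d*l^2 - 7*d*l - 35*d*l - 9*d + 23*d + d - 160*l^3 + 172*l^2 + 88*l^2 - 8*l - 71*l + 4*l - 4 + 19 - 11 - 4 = -d^3 - 2*d^2 + 15*d - 160*l^3 + l^2*(52*d + 260) + l*(d^2 - 42*d - 75)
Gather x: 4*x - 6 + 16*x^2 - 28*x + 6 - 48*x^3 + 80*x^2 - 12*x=-48*x^3 + 96*x^2 - 36*x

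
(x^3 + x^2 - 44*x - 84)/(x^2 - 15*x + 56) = (x^2 + 8*x + 12)/(x - 8)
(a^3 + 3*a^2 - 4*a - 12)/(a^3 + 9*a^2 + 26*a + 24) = (a - 2)/(a + 4)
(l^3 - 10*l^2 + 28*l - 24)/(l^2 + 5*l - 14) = (l^2 - 8*l + 12)/(l + 7)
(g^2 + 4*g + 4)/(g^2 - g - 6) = (g + 2)/(g - 3)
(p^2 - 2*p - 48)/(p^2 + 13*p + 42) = (p - 8)/(p + 7)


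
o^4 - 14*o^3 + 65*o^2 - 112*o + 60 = (o - 6)*(o - 5)*(o - 2)*(o - 1)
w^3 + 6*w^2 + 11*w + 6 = (w + 1)*(w + 2)*(w + 3)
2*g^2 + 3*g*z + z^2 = (g + z)*(2*g + z)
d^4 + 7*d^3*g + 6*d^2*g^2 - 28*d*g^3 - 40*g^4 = (d - 2*g)*(d + 2*g)^2*(d + 5*g)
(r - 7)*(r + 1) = r^2 - 6*r - 7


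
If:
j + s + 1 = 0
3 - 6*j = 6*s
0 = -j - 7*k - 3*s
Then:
No Solution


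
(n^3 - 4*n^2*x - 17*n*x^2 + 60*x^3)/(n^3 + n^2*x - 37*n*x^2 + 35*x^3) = (-n^2 - n*x + 12*x^2)/(-n^2 - 6*n*x + 7*x^2)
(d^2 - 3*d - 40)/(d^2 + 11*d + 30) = (d - 8)/(d + 6)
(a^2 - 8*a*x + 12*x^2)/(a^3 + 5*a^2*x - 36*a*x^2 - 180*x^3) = (a - 2*x)/(a^2 + 11*a*x + 30*x^2)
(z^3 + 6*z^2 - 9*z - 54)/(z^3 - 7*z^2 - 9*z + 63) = (z + 6)/(z - 7)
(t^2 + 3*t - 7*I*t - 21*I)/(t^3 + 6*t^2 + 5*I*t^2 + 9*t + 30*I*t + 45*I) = (t - 7*I)/(t^2 + t*(3 + 5*I) + 15*I)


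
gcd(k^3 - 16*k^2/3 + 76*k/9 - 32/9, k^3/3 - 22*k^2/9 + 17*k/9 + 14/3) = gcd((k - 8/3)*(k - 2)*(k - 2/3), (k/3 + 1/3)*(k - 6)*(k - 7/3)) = 1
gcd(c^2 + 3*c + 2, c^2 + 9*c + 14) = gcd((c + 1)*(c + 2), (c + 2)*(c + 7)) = c + 2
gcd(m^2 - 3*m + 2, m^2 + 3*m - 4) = m - 1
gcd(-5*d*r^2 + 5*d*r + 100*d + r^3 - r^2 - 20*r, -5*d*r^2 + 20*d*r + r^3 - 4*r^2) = -5*d + r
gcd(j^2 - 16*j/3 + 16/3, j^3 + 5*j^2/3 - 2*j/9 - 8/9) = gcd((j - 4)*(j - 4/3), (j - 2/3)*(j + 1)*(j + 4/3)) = 1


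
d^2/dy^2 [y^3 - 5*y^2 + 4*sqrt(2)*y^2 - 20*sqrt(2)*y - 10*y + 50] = 6*y - 10 + 8*sqrt(2)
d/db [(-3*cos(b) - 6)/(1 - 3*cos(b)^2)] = 3*(-3*sin(b)^2 + 12*cos(b) + 4)*sin(b)/(3*cos(b)^2 - 1)^2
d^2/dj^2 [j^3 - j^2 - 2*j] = 6*j - 2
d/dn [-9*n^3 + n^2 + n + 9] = -27*n^2 + 2*n + 1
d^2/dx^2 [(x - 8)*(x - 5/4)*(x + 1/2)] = 6*x - 35/2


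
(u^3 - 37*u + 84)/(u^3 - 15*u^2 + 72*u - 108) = (u^2 + 3*u - 28)/(u^2 - 12*u + 36)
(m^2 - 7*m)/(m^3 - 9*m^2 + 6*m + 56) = m/(m^2 - 2*m - 8)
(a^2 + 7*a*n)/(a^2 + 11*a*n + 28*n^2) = a/(a + 4*n)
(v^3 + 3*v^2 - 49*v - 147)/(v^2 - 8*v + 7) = (v^2 + 10*v + 21)/(v - 1)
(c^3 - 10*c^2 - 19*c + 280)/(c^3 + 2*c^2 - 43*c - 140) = (c - 8)/(c + 4)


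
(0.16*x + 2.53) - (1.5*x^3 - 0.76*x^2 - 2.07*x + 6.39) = -1.5*x^3 + 0.76*x^2 + 2.23*x - 3.86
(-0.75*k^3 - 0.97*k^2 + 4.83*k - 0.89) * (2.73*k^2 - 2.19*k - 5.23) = -2.0475*k^5 - 1.0056*k^4 + 19.2327*k^3 - 7.9343*k^2 - 23.3118*k + 4.6547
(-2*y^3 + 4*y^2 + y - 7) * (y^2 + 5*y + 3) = -2*y^5 - 6*y^4 + 15*y^3 + 10*y^2 - 32*y - 21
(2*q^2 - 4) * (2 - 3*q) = -6*q^3 + 4*q^2 + 12*q - 8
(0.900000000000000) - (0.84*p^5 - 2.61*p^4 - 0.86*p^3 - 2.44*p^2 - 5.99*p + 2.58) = -0.84*p^5 + 2.61*p^4 + 0.86*p^3 + 2.44*p^2 + 5.99*p - 1.68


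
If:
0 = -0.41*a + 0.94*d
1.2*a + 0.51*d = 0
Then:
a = 0.00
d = 0.00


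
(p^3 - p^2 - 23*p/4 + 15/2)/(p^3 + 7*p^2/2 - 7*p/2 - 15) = (p - 3/2)/(p + 3)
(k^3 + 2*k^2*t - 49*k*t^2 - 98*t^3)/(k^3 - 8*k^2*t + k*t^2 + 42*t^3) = (-k - 7*t)/(-k + 3*t)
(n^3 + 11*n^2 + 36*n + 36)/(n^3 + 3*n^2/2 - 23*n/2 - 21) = 2*(n + 6)/(2*n - 7)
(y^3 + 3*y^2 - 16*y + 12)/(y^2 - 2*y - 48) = (y^2 - 3*y + 2)/(y - 8)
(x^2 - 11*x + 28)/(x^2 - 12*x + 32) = (x - 7)/(x - 8)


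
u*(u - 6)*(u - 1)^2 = u^4 - 8*u^3 + 13*u^2 - 6*u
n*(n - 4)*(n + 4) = n^3 - 16*n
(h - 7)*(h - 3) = h^2 - 10*h + 21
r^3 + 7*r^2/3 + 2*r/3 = r*(r + 1/3)*(r + 2)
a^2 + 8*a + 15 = (a + 3)*(a + 5)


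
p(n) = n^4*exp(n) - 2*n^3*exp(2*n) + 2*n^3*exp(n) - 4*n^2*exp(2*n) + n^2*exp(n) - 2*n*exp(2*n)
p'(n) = n^4*exp(n) - 4*n^3*exp(2*n) + 6*n^3*exp(n) - 14*n^2*exp(2*n) + 7*n^2*exp(n) - 12*n*exp(2*n) + 2*n*exp(n) - 2*exp(2*n)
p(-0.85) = 0.01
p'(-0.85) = 0.18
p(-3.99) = 2.66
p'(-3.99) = -0.42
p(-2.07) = 0.69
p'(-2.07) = -1.16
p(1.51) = -324.85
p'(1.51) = -1145.63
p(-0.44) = 0.15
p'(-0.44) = 0.38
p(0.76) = -17.70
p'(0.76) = -77.60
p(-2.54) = 1.28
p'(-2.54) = -1.29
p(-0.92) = 0.00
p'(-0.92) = 0.10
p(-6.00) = 2.23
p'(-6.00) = 0.60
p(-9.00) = 0.64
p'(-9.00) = 0.34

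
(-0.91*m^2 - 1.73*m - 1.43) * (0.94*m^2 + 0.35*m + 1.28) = -0.8554*m^4 - 1.9447*m^3 - 3.1145*m^2 - 2.7149*m - 1.8304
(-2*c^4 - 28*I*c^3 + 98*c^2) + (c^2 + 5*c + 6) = -2*c^4 - 28*I*c^3 + 99*c^2 + 5*c + 6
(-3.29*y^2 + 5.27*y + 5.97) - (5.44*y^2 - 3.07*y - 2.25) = -8.73*y^2 + 8.34*y + 8.22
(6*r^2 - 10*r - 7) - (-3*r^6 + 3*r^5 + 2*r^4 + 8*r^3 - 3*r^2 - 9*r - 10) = 3*r^6 - 3*r^5 - 2*r^4 - 8*r^3 + 9*r^2 - r + 3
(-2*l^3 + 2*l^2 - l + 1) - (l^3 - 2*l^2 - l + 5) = -3*l^3 + 4*l^2 - 4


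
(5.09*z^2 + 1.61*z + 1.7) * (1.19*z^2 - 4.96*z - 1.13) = 6.0571*z^4 - 23.3305*z^3 - 11.7143*z^2 - 10.2513*z - 1.921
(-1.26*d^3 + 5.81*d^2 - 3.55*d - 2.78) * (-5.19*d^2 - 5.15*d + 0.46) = 6.5394*d^5 - 23.6649*d^4 - 12.0766*d^3 + 35.3833*d^2 + 12.684*d - 1.2788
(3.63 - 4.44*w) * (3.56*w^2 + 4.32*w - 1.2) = -15.8064*w^3 - 6.258*w^2 + 21.0096*w - 4.356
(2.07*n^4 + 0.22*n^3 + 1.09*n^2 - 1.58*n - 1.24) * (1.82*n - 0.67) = 3.7674*n^5 - 0.9865*n^4 + 1.8364*n^3 - 3.6059*n^2 - 1.1982*n + 0.8308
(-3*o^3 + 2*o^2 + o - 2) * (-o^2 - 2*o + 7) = 3*o^5 + 4*o^4 - 26*o^3 + 14*o^2 + 11*o - 14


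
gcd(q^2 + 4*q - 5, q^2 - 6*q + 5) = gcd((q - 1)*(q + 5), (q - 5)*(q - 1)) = q - 1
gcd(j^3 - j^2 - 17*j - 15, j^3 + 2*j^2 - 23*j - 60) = j^2 - 2*j - 15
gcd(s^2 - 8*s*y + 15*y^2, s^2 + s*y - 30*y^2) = -s + 5*y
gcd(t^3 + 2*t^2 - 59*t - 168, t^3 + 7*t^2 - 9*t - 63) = t^2 + 10*t + 21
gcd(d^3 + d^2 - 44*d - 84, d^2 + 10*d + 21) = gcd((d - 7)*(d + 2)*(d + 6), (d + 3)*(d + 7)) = 1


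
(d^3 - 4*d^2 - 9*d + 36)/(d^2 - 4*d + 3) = (d^2 - d - 12)/(d - 1)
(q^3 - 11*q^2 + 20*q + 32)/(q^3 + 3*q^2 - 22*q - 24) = (q - 8)/(q + 6)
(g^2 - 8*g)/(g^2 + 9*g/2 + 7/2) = 2*g*(g - 8)/(2*g^2 + 9*g + 7)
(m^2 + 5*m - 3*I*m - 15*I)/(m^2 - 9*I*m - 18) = (m + 5)/(m - 6*I)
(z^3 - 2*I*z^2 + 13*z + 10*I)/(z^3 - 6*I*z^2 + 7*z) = (z^2 - 3*I*z + 10)/(z*(z - 7*I))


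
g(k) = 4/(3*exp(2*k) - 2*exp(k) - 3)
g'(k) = 4*(-6*exp(2*k) + 2*exp(k))/(3*exp(2*k) - 2*exp(k) - 3)^2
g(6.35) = 0.00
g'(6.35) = -0.00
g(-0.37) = -1.36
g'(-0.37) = -0.68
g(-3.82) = -1.31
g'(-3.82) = 0.02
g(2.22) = 0.02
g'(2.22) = -0.04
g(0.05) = -2.24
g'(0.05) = -5.67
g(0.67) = 0.88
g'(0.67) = -3.67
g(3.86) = 0.00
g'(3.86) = -0.00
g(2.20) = 0.02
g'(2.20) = -0.04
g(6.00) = 0.00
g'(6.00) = 0.00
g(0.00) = -2.00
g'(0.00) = -4.00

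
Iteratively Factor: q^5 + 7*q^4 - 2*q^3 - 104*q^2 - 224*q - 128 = (q - 4)*(q^4 + 11*q^3 + 42*q^2 + 64*q + 32) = (q - 4)*(q + 1)*(q^3 + 10*q^2 + 32*q + 32) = (q - 4)*(q + 1)*(q + 2)*(q^2 + 8*q + 16) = (q - 4)*(q + 1)*(q + 2)*(q + 4)*(q + 4)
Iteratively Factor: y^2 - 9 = (y - 3)*(y + 3)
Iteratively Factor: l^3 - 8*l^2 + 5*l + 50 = (l - 5)*(l^2 - 3*l - 10) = (l - 5)^2*(l + 2)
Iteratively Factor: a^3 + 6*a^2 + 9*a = (a)*(a^2 + 6*a + 9) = a*(a + 3)*(a + 3)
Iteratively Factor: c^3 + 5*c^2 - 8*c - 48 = (c + 4)*(c^2 + c - 12) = (c - 3)*(c + 4)*(c + 4)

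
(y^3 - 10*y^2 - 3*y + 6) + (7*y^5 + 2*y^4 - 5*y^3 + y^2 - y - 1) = 7*y^5 + 2*y^4 - 4*y^3 - 9*y^2 - 4*y + 5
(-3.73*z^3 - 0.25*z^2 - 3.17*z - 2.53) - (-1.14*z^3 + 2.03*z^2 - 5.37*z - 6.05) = -2.59*z^3 - 2.28*z^2 + 2.2*z + 3.52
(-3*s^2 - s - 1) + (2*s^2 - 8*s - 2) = -s^2 - 9*s - 3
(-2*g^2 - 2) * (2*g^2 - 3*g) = -4*g^4 + 6*g^3 - 4*g^2 + 6*g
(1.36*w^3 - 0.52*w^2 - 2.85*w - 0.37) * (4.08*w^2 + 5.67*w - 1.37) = 5.5488*w^5 + 5.5896*w^4 - 16.4396*w^3 - 16.9567*w^2 + 1.8066*w + 0.5069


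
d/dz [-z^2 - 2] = -2*z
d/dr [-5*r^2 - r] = -10*r - 1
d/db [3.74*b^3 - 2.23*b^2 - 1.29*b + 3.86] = 11.22*b^2 - 4.46*b - 1.29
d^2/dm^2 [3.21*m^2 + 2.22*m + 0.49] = 6.42000000000000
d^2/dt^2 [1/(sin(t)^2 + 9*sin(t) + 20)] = (-4*sin(t)^4 - 27*sin(t)^3 + 5*sin(t)^2 + 234*sin(t) + 122)/(sin(t)^2 + 9*sin(t) + 20)^3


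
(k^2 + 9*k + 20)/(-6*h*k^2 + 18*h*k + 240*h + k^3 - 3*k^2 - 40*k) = (-k - 4)/(6*h*k - 48*h - k^2 + 8*k)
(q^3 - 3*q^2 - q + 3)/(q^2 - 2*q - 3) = q - 1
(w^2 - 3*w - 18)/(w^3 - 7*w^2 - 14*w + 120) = (w + 3)/(w^2 - w - 20)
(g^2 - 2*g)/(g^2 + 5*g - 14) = g/(g + 7)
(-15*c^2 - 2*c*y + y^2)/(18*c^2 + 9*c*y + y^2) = (-5*c + y)/(6*c + y)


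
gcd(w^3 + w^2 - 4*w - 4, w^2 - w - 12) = 1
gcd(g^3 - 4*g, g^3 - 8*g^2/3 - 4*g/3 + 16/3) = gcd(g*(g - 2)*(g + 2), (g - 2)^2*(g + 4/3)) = g - 2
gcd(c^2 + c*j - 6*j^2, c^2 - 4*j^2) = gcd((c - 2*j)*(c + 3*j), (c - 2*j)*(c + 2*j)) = c - 2*j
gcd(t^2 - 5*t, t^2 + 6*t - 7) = 1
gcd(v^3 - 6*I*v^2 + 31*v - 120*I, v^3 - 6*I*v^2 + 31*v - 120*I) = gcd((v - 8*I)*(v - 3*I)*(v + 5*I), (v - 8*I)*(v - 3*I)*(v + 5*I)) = v^3 - 6*I*v^2 + 31*v - 120*I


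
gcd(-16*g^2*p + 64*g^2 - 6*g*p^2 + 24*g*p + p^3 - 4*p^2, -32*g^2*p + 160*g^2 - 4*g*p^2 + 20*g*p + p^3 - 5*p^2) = -8*g + p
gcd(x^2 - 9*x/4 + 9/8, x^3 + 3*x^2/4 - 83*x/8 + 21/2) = x - 3/2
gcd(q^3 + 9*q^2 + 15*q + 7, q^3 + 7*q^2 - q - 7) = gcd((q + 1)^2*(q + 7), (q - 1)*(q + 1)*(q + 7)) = q^2 + 8*q + 7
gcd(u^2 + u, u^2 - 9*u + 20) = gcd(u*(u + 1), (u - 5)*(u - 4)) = 1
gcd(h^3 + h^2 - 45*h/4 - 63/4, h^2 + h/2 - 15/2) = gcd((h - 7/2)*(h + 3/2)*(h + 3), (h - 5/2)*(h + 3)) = h + 3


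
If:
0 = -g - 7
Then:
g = -7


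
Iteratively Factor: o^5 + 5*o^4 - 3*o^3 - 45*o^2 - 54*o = (o - 3)*(o^4 + 8*o^3 + 21*o^2 + 18*o) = (o - 3)*(o + 3)*(o^3 + 5*o^2 + 6*o) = o*(o - 3)*(o + 3)*(o^2 + 5*o + 6) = o*(o - 3)*(o + 3)^2*(o + 2)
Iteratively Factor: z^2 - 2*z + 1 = (z - 1)*(z - 1)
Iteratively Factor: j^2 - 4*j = (j)*(j - 4)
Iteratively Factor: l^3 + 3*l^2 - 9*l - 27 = (l + 3)*(l^2 - 9) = (l + 3)^2*(l - 3)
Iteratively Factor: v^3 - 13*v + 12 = (v - 3)*(v^2 + 3*v - 4) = (v - 3)*(v - 1)*(v + 4)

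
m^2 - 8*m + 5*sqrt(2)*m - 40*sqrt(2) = (m - 8)*(m + 5*sqrt(2))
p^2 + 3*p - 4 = (p - 1)*(p + 4)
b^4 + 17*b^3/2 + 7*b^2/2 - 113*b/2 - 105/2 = (b - 5/2)*(b + 1)*(b + 3)*(b + 7)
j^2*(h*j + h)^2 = h^2*j^4 + 2*h^2*j^3 + h^2*j^2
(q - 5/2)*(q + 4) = q^2 + 3*q/2 - 10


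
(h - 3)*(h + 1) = h^2 - 2*h - 3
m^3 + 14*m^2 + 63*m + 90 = (m + 3)*(m + 5)*(m + 6)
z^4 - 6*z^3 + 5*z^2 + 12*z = z*(z - 4)*(z - 3)*(z + 1)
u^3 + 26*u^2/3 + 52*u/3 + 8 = (u + 2/3)*(u + 2)*(u + 6)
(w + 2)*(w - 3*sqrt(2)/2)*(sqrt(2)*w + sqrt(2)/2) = sqrt(2)*w^3 - 3*w^2 + 5*sqrt(2)*w^2/2 - 15*w/2 + sqrt(2)*w - 3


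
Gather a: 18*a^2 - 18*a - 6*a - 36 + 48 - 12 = 18*a^2 - 24*a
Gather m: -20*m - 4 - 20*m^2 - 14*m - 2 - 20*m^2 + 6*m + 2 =-40*m^2 - 28*m - 4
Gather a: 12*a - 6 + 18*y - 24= 12*a + 18*y - 30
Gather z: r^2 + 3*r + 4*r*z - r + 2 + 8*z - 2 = r^2 + 2*r + z*(4*r + 8)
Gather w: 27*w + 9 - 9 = 27*w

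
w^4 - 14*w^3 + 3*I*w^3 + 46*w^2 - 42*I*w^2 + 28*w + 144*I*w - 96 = (w - 8)*(w - 6)*(w + I)*(w + 2*I)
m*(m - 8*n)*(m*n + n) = m^3*n - 8*m^2*n^2 + m^2*n - 8*m*n^2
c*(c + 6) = c^2 + 6*c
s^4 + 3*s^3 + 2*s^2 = s^2*(s + 1)*(s + 2)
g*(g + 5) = g^2 + 5*g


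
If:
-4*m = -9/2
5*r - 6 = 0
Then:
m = 9/8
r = 6/5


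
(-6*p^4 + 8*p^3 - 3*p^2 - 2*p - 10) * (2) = -12*p^4 + 16*p^3 - 6*p^2 - 4*p - 20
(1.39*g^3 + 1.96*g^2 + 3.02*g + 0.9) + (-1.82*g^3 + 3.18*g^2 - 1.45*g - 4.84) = -0.43*g^3 + 5.14*g^2 + 1.57*g - 3.94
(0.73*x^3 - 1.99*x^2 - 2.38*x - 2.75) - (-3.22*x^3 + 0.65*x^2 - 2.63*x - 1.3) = 3.95*x^3 - 2.64*x^2 + 0.25*x - 1.45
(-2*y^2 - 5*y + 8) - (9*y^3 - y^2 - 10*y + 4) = -9*y^3 - y^2 + 5*y + 4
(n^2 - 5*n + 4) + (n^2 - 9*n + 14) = 2*n^2 - 14*n + 18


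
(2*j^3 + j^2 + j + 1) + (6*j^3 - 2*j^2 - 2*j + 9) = 8*j^3 - j^2 - j + 10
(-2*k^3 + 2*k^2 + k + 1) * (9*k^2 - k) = -18*k^5 + 20*k^4 + 7*k^3 + 8*k^2 - k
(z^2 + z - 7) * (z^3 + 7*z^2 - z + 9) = z^5 + 8*z^4 - z^3 - 41*z^2 + 16*z - 63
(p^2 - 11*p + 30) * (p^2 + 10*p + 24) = p^4 - p^3 - 56*p^2 + 36*p + 720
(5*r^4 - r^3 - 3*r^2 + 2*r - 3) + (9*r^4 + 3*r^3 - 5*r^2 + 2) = 14*r^4 + 2*r^3 - 8*r^2 + 2*r - 1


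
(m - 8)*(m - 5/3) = m^2 - 29*m/3 + 40/3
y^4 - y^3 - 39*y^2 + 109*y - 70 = (y - 5)*(y - 2)*(y - 1)*(y + 7)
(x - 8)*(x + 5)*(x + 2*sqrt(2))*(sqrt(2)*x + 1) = sqrt(2)*x^4 - 3*sqrt(2)*x^3 + 5*x^3 - 38*sqrt(2)*x^2 - 15*x^2 - 200*x - 6*sqrt(2)*x - 80*sqrt(2)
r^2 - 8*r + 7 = (r - 7)*(r - 1)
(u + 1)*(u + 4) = u^2 + 5*u + 4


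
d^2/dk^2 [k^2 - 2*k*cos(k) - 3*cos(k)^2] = 2*k*cos(k) - 12*sin(k)^2 + 4*sin(k) + 8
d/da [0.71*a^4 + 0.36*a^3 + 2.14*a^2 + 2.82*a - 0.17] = 2.84*a^3 + 1.08*a^2 + 4.28*a + 2.82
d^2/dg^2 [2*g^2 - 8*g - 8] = 4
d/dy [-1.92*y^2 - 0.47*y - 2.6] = -3.84*y - 0.47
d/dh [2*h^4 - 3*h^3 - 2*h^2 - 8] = h*(8*h^2 - 9*h - 4)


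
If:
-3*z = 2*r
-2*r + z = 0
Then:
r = 0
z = 0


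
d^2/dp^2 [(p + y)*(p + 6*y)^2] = 6*p + 26*y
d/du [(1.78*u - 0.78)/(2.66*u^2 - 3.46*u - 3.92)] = (-4.7348*u^2 + 4.1496*u - 9.6764)/(7.0756*u^4 - 18.4072*u^3 - 8.8828*u^2 + 27.1264*u + 15.3664)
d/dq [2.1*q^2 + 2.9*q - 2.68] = 4.2*q + 2.9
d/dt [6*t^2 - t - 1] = 12*t - 1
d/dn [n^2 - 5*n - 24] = 2*n - 5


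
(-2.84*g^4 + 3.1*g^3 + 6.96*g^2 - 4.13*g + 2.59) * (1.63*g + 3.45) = -4.6292*g^5 - 4.745*g^4 + 22.0398*g^3 + 17.2801*g^2 - 10.0268*g + 8.9355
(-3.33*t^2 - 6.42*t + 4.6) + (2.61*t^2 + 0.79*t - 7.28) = -0.72*t^2 - 5.63*t - 2.68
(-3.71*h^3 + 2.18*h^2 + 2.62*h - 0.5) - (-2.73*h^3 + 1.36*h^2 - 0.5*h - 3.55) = -0.98*h^3 + 0.82*h^2 + 3.12*h + 3.05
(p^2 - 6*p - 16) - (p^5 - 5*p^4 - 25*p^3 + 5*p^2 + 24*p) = -p^5 + 5*p^4 + 25*p^3 - 4*p^2 - 30*p - 16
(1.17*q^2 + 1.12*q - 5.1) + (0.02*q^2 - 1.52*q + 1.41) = 1.19*q^2 - 0.4*q - 3.69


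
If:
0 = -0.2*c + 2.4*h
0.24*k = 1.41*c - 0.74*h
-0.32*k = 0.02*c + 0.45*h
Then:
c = 0.00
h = 0.00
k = 0.00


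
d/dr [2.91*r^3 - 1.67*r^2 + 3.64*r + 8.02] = 8.73*r^2 - 3.34*r + 3.64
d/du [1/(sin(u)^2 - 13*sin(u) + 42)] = (13 - 2*sin(u))*cos(u)/(sin(u)^2 - 13*sin(u) + 42)^2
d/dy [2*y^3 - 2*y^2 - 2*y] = 6*y^2 - 4*y - 2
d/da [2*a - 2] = 2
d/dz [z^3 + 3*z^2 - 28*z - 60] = 3*z^2 + 6*z - 28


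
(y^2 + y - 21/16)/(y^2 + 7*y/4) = (y - 3/4)/y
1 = 1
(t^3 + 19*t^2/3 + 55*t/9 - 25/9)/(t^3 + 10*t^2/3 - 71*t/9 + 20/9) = (3*t + 5)/(3*t - 4)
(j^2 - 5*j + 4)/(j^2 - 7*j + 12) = (j - 1)/(j - 3)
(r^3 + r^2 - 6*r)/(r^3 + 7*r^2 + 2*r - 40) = r*(r + 3)/(r^2 + 9*r + 20)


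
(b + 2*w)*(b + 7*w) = b^2 + 9*b*w + 14*w^2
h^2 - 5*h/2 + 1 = (h - 2)*(h - 1/2)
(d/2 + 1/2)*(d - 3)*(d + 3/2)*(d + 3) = d^4/2 + 5*d^3/4 - 15*d^2/4 - 45*d/4 - 27/4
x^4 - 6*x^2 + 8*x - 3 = (x - 1)^3*(x + 3)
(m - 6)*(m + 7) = m^2 + m - 42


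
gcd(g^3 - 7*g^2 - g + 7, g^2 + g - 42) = 1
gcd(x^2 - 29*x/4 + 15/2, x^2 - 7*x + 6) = x - 6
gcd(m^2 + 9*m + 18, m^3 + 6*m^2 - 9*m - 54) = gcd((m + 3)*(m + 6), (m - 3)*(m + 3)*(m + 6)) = m^2 + 9*m + 18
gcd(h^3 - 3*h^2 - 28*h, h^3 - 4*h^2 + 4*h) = h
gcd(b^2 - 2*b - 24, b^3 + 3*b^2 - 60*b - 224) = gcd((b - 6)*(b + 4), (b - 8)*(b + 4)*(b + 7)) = b + 4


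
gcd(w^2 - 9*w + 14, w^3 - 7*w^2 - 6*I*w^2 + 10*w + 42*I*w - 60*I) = w - 2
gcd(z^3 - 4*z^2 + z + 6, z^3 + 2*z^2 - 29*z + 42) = z^2 - 5*z + 6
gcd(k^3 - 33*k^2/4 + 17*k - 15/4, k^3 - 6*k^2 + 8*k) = 1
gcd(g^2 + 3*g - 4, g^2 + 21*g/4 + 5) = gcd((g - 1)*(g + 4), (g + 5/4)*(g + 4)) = g + 4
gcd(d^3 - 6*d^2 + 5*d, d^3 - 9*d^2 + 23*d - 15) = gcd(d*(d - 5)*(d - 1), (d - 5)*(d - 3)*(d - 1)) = d^2 - 6*d + 5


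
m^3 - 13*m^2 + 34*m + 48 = (m - 8)*(m - 6)*(m + 1)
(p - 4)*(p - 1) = p^2 - 5*p + 4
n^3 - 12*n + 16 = (n - 2)^2*(n + 4)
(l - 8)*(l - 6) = l^2 - 14*l + 48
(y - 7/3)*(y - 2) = y^2 - 13*y/3 + 14/3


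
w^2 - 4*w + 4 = (w - 2)^2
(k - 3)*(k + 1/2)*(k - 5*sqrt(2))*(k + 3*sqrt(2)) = k^4 - 2*sqrt(2)*k^3 - 5*k^3/2 - 63*k^2/2 + 5*sqrt(2)*k^2 + 3*sqrt(2)*k + 75*k + 45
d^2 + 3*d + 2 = (d + 1)*(d + 2)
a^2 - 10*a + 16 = (a - 8)*(a - 2)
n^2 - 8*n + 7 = (n - 7)*(n - 1)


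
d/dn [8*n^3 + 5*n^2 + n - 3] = 24*n^2 + 10*n + 1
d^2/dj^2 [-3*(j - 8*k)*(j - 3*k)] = -6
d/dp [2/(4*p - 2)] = -2/(2*p - 1)^2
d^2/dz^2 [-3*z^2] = -6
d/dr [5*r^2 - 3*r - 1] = 10*r - 3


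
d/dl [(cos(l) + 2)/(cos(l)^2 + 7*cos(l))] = (sin(l) + 14*sin(l)/cos(l)^2 + 4*tan(l))/(cos(l) + 7)^2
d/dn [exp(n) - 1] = exp(n)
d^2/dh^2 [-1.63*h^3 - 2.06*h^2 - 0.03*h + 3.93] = -9.78*h - 4.12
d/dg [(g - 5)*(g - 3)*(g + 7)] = 3*g^2 - 2*g - 41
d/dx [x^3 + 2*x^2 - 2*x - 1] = 3*x^2 + 4*x - 2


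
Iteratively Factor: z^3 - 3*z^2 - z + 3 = (z - 1)*(z^2 - 2*z - 3) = (z - 1)*(z + 1)*(z - 3)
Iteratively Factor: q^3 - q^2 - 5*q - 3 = (q - 3)*(q^2 + 2*q + 1) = (q - 3)*(q + 1)*(q + 1)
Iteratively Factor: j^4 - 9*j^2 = (j)*(j^3 - 9*j) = j*(j + 3)*(j^2 - 3*j) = j*(j - 3)*(j + 3)*(j)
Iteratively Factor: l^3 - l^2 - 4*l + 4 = (l - 1)*(l^2 - 4) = (l - 1)*(l + 2)*(l - 2)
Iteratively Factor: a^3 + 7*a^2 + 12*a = (a + 4)*(a^2 + 3*a) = a*(a + 4)*(a + 3)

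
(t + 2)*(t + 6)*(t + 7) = t^3 + 15*t^2 + 68*t + 84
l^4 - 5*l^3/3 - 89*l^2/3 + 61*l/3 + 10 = (l - 6)*(l - 1)*(l + 1/3)*(l + 5)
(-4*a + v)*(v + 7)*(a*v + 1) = -4*a^2*v^2 - 28*a^2*v + a*v^3 + 7*a*v^2 - 4*a*v - 28*a + v^2 + 7*v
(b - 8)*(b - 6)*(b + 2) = b^3 - 12*b^2 + 20*b + 96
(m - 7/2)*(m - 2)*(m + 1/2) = m^3 - 5*m^2 + 17*m/4 + 7/2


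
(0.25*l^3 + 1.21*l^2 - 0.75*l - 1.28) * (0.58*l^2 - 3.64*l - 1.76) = 0.145*l^5 - 0.2082*l^4 - 5.2794*l^3 - 0.142*l^2 + 5.9792*l + 2.2528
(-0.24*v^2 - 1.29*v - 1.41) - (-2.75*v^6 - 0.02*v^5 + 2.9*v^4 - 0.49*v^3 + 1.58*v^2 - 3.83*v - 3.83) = 2.75*v^6 + 0.02*v^5 - 2.9*v^4 + 0.49*v^3 - 1.82*v^2 + 2.54*v + 2.42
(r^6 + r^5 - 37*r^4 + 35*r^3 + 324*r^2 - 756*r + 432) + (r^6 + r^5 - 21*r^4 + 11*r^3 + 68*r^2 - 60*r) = 2*r^6 + 2*r^5 - 58*r^4 + 46*r^3 + 392*r^2 - 816*r + 432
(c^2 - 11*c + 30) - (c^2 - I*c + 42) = -11*c + I*c - 12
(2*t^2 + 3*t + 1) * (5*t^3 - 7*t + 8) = 10*t^5 + 15*t^4 - 9*t^3 - 5*t^2 + 17*t + 8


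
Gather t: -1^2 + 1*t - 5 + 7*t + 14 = 8*t + 8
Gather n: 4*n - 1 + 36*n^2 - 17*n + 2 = 36*n^2 - 13*n + 1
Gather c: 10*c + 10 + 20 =10*c + 30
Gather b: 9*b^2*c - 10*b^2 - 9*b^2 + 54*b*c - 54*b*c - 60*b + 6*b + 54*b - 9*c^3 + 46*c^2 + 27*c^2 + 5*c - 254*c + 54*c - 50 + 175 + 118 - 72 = b^2*(9*c - 19) - 9*c^3 + 73*c^2 - 195*c + 171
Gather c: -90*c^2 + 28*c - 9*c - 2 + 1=-90*c^2 + 19*c - 1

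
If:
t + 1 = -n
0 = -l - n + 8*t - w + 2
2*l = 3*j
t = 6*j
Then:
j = 2*w/105 - 2/35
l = w/35 - 3/35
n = -4*w/35 - 23/35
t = 4*w/35 - 12/35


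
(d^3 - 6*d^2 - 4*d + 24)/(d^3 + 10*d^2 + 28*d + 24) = (d^2 - 8*d + 12)/(d^2 + 8*d + 12)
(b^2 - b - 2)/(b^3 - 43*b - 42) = (b - 2)/(b^2 - b - 42)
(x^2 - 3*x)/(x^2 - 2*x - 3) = x/(x + 1)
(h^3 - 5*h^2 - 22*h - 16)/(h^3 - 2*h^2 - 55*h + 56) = (h^2 + 3*h + 2)/(h^2 + 6*h - 7)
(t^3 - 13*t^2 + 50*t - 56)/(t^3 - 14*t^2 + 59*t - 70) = (t - 4)/(t - 5)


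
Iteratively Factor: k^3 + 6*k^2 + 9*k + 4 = (k + 4)*(k^2 + 2*k + 1) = (k + 1)*(k + 4)*(k + 1)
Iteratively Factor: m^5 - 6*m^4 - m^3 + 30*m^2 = (m)*(m^4 - 6*m^3 - m^2 + 30*m) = m^2*(m^3 - 6*m^2 - m + 30) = m^2*(m - 3)*(m^2 - 3*m - 10) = m^2*(m - 3)*(m + 2)*(m - 5)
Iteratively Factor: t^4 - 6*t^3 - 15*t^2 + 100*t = (t - 5)*(t^3 - t^2 - 20*t) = (t - 5)^2*(t^2 + 4*t) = (t - 5)^2*(t + 4)*(t)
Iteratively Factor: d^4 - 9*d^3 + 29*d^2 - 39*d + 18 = (d - 1)*(d^3 - 8*d^2 + 21*d - 18) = (d - 3)*(d - 1)*(d^2 - 5*d + 6) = (d - 3)*(d - 2)*(d - 1)*(d - 3)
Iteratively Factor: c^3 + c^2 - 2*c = (c - 1)*(c^2 + 2*c) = (c - 1)*(c + 2)*(c)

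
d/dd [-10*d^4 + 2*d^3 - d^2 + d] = -40*d^3 + 6*d^2 - 2*d + 1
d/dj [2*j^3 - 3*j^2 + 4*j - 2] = 6*j^2 - 6*j + 4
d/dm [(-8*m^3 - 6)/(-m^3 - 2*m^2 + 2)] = 2*m*(8*m^3 - 33*m - 12)/(m^6 + 4*m^5 + 4*m^4 - 4*m^3 - 8*m^2 + 4)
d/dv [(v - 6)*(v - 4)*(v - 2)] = 3*v^2 - 24*v + 44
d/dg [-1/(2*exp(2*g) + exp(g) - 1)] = (4*exp(g) + 1)*exp(g)/(2*exp(2*g) + exp(g) - 1)^2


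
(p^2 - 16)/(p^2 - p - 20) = (p - 4)/(p - 5)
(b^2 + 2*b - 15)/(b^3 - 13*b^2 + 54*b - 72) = (b + 5)/(b^2 - 10*b + 24)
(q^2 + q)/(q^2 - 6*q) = (q + 1)/(q - 6)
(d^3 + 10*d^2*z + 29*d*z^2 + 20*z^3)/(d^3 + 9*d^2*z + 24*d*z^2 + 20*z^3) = (d^2 + 5*d*z + 4*z^2)/(d^2 + 4*d*z + 4*z^2)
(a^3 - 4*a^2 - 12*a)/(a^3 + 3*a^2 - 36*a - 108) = a*(a + 2)/(a^2 + 9*a + 18)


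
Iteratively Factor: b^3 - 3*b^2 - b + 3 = (b - 3)*(b^2 - 1) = (b - 3)*(b - 1)*(b + 1)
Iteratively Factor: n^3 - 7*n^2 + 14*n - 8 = (n - 2)*(n^2 - 5*n + 4) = (n - 2)*(n - 1)*(n - 4)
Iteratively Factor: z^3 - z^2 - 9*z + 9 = (z - 1)*(z^2 - 9) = (z - 1)*(z + 3)*(z - 3)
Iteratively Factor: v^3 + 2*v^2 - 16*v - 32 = (v - 4)*(v^2 + 6*v + 8) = (v - 4)*(v + 2)*(v + 4)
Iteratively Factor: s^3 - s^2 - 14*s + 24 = (s - 3)*(s^2 + 2*s - 8) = (s - 3)*(s + 4)*(s - 2)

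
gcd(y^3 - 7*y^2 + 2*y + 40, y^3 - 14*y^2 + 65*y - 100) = y^2 - 9*y + 20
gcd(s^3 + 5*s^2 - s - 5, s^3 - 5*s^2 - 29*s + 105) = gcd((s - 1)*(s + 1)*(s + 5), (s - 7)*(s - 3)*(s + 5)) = s + 5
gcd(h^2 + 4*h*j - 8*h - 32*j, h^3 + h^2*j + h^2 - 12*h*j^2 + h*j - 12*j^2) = h + 4*j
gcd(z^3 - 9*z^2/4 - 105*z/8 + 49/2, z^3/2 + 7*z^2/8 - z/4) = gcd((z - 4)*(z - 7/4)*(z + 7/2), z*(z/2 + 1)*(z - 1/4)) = 1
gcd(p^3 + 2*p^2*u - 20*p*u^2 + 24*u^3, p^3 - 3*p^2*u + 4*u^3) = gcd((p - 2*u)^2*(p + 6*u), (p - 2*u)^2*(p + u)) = p^2 - 4*p*u + 4*u^2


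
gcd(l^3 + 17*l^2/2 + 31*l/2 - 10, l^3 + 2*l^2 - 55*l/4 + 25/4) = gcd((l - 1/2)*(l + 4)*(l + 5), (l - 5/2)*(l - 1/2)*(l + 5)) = l^2 + 9*l/2 - 5/2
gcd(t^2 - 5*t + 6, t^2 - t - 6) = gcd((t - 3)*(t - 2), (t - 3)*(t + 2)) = t - 3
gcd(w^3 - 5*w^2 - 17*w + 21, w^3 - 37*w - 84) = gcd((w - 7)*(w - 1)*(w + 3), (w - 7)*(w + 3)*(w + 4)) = w^2 - 4*w - 21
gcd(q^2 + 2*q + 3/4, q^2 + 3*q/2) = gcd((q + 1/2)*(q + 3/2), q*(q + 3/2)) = q + 3/2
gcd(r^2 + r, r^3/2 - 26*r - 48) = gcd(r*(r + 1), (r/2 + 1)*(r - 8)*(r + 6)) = 1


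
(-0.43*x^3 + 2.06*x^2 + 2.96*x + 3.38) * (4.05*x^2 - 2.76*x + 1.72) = -1.7415*x^5 + 9.5298*x^4 + 5.5628*x^3 + 9.0626*x^2 - 4.2376*x + 5.8136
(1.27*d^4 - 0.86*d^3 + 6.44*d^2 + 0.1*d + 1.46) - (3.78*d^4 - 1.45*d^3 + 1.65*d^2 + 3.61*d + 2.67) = -2.51*d^4 + 0.59*d^3 + 4.79*d^2 - 3.51*d - 1.21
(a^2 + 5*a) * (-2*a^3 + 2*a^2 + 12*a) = -2*a^5 - 8*a^4 + 22*a^3 + 60*a^2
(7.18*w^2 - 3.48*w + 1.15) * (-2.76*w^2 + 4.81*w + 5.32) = -19.8168*w^4 + 44.1406*w^3 + 18.2848*w^2 - 12.9821*w + 6.118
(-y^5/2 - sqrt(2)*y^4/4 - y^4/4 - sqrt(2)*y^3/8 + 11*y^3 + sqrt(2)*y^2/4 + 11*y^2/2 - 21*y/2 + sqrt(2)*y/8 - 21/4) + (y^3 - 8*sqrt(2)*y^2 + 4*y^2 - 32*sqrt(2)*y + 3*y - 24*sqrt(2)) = -y^5/2 - sqrt(2)*y^4/4 - y^4/4 - sqrt(2)*y^3/8 + 12*y^3 - 31*sqrt(2)*y^2/4 + 19*y^2/2 - 255*sqrt(2)*y/8 - 15*y/2 - 24*sqrt(2) - 21/4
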